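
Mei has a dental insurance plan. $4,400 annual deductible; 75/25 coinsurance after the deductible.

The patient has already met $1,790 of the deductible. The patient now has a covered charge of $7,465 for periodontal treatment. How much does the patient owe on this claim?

$1,790 of the $4,400 deductible is already met, leaving $2,610.
That leaves $7,465 − $2,610 = $4,855 for coinsurance.
Coinsurance: $4,855 × 25% = $1,213.75.
Patient responsibility: $2,610 + $1,213.75 = $3,823.75.

$3,823.75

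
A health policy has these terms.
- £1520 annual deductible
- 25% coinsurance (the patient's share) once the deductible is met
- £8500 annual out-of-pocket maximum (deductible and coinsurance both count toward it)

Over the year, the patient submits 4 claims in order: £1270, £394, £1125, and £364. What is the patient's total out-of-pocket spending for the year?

£1928.25

Claim 1 (£1270): all of it applies to the deductible. Patient owes £1270 (running OOP £1270).
Claim 2 (£394): deductible takes £250, £144 remains; 25% of £144 = £36. Patient owes £286 (running OOP £1556).
Claim 3 (£1125): deductible already satisfied, so patient's share is 25% × £1125 = £281.25. Patient owes £281.25 (running OOP £1837.25).
Claim 4 (£364): deductible already satisfied, so patient's share is 25% × £364 = £91. Patient pays £91; OOP now £1928.25.
Total paid by the patient: £1270 + £286 + £281.25 + £91 = £1928.25.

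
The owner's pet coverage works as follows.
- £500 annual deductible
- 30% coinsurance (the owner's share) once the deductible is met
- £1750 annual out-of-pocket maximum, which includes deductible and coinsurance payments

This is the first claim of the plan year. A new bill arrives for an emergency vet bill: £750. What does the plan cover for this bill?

£175

The full £500 deductible is still open; £500 of this bill applies to it.
That leaves £750 − £500 = £250 for coinsurance.
30% of £250 = £75 falls to the owner.
So the owner owes £500 + £75 = £575 before any cap.
Year-to-date out-of-pocket becomes £0 + £575 = £575, still under the £1750 maximum, so no cap applies.
Insurer pays the balance: £750 − £575 = £175.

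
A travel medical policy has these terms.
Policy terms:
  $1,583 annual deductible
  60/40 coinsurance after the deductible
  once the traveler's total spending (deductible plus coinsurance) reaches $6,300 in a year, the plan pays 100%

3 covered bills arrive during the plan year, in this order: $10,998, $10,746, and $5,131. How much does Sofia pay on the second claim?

#1 ($10,998): $1,583 finishes the deductible; $9,415 goes to coinsurance; traveler's 40% is $3,766. Traveler pays $5,349; OOP now $5,349.
#2 ($10,746): 40% coinsurance on $10,746 = $4,298.40. OOP would hit $9,647.40 > $6,300, so the cap limits the traveler to $6,300 − $5,349 = $951.

$951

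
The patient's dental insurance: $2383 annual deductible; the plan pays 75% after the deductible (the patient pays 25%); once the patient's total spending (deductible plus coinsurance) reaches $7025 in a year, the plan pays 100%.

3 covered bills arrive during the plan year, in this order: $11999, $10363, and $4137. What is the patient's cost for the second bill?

$2238

Claim 1 — $11999: $2383 finishes the deductible; $9616 goes to coinsurance; patient's 25% is $2404. Patient pays $4787; OOP now $4787.
Claim 2 — $10363: deductible already satisfied, so patient's share is 25% × $10363 = $2590.75. That would push OOP to $7377.75, over the $7025 cap, so patient pays $7025 − $4787 = $2238.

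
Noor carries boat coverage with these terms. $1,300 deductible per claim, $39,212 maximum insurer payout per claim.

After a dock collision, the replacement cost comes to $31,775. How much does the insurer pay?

$30,475

Subtract the deductible: $31,775 − $1,300 = $30,475.
$30,475 ≤ $39,212, so the limit doesn't bind; insurer pays $30,475.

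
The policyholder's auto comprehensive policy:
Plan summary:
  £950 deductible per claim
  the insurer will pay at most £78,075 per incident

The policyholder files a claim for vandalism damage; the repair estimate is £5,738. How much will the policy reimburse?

£4,788

Subtract the deductible: £5,738 − £950 = £4,788.
That's under the £78,075 cap, so the insurer reimburses the full £4,788.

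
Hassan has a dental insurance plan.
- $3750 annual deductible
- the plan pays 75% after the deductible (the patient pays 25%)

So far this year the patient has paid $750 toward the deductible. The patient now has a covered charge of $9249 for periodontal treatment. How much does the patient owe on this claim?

$750 of the $3750 deductible is already met, leaving $3000.
That leaves $9249 − $3000 = $6249 for coinsurance.
Coinsurance: $6249 × 25% = $1562.25.
That puts the patient's cost at $3000 + $1562.25 = $4562.25.

$4562.25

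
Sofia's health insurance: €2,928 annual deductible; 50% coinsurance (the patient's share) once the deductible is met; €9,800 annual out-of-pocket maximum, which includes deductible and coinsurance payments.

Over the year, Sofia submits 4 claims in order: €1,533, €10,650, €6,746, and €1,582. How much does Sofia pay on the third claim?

Bill 1, €1,533: entire amount goes to the deductible. Patient pays €1,533; OOP now €1,533.
Bill 2, €10,650: deductible takes €1,395, €9,255 remains; patient's 50% is €4,627.50. Patient owes €6,022.50 (running OOP €7,555.50).
Bill 3, €6,746: deductible already satisfied, so patient's share is 50% × €6,746 = €3,373. Adding that to €7,555.50 gives €10,928.50, past the €9,800 cap; patient pays only €9,800 − €7,555.50 = €2,244.50.

€2,244.50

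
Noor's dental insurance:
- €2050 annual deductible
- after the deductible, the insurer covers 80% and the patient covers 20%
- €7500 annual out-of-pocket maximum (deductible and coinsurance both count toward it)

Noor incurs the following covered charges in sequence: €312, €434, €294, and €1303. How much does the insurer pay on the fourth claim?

€234.40

Claim 1 — €312: entire amount goes to the deductible. Patient pays €312; OOP now €312. Plan pays €312 − €312 = €0.
Claim 2 — €434: fully absorbed by the deductible. Cost to patient: €434. OOP to date €746. Insurer: €434 − €434 = €0.
Claim 3 — €294: entire amount goes to the deductible. Patient pays €294; OOP now €1040. Insurer: €294 − €294 = €0.
Claim 4 — €1303: €1010 to deductible, leaving €293; coinsurance €293 × 20% = €58.60. Cost to patient: €1068.60. OOP to date €2108.60. Plan pays €1303 − €1068.60 = €234.40.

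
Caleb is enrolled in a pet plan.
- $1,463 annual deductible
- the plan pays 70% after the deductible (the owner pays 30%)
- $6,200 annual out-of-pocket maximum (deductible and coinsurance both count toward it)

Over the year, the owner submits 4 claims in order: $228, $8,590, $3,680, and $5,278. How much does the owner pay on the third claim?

$1,104

Claim 1 — $228: entire amount goes to the deductible. Owner owes $228 (running OOP $228).
Claim 2 — $8,590: $1,235 finishes the deductible; $7,355 goes to coinsurance; 30% of $7,355 = $2,206.50. Cost to owner: $3,441.50. OOP to date $3,669.50.
Claim 3 — $3,680: deductible met; 30% of $3,680 = $1,104. Owner owes $1,104 (running OOP $4,773.50).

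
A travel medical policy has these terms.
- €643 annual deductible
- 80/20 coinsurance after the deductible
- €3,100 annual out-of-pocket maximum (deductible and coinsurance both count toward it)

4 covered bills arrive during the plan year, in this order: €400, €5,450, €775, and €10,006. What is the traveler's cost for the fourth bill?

€1,260.60

#1 (€400): all of it applies to the deductible. Cost to traveler: €400. OOP to date €400.
#2 (€5,450): deductible takes €243, €5,207 remains; 20% of €5,207 = €1,041.40. Traveler owes €1,284.40 (running OOP €1,684.40).
#3 (€775): 20% coinsurance on €775 = €155. Cost to traveler: €155. OOP to date €1,839.40.
#4 (€10,006): deductible met; 20% of €10,006 = €2,001.20. OOP would hit €3,840.60 > €3,100, so the cap limits the traveler to €3,100 − €1,839.40 = €1,260.60.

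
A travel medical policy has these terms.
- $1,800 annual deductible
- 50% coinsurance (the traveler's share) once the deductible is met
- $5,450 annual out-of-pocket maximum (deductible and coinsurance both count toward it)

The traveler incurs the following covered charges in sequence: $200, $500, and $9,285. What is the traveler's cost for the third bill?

$4,750

Claim 1 ($200): fully absorbed by the deductible. Traveler owes $200 (running OOP $200).
Claim 2 ($500): entire amount goes to the deductible. Cost to traveler: $500. OOP to date $700.
Claim 3 ($9,285): $1,100 to deductible, leaving $8,185; 50% of $8,185 = $4,092.50. Deductible plus coinsurance: $1,100 + $4,092.50 = $5,192.50. OOP would hit $5,892.50 > $5,450, so the cap limits the traveler to $5,450 − $700 = $4,750.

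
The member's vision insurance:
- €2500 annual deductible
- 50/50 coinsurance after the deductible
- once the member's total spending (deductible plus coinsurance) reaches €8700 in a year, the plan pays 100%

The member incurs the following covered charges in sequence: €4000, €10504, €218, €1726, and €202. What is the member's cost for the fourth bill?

#1 (€4000): €2500 to deductible, leaving €1500; coinsurance €1500 × 50% = €750. Member owes €3250 (running OOP €3250).
#2 (€10504): deductible met; 50% of €10504 = €5252. Cost to member: €5252. OOP to date €8502.
#3 (€218): deductible already satisfied, so member's share is 50% × €218 = €109. Member owes €109 (running OOP €8611).
#4 (€1726): deductible met; 50% of €1726 = €863. That would push OOP to €9474, over the €8700 cap, so member pays €8700 − €8611 = €89.

€89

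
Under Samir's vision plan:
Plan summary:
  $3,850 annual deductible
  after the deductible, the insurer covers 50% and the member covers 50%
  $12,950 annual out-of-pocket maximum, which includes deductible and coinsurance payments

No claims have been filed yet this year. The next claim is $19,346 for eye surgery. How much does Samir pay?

$11,598

Nothing has been paid toward the $3,850 deductible, so the first $3,850 of this charge is applied there.
That leaves $19,346 − $3,850 = $15,496 for coinsurance.
Member's 50% share of $15,496 is $7,748.
That puts the member's cost at $3,850 + $7,748 = $11,598 before any cap.
Year-to-date out-of-pocket becomes $0 + $11,598 = $11,598, still under the $12,950 maximum, so no cap applies.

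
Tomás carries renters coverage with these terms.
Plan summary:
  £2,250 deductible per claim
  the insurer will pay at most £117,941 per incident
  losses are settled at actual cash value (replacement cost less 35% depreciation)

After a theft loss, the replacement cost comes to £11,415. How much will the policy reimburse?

At 35% depreciation, ACV = £11,415 − £3,995.25 = £7,419.75.
Less the £2,250 deductible: £7,419.75 − £2,250 = £5,169.75.
That's under the £117,941 cap, so the insurer reimburses the full £5,169.75.

£5,169.75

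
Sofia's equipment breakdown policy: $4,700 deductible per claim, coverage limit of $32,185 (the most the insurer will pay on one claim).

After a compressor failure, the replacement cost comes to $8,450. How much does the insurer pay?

$3,750

Less the $4,700 deductible: $8,450 − $4,700 = $3,750.
That's under the $32,185 cap, so the insurer reimburses the full $3,750.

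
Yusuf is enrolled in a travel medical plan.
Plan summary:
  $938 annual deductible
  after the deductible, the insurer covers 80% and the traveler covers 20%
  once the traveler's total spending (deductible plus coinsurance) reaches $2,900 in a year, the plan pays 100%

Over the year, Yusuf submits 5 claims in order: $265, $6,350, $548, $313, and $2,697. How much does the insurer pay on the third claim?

$438.40

Claim 1 ($265): entire amount goes to the deductible. Traveler owes $265 (running OOP $265). Plan pays $265 − $265 = $0.
Claim 2 ($6,350): $673 to deductible, leaving $5,677; coinsurance $5,677 × 20% = $1,135.40. Traveler pays $1,808.40; OOP now $2,073.40. Plan pays $6,350 − $1,808.40 = $4,541.60.
Claim 3 ($548): deductible met; 20% of $548 = $109.60. Traveler pays $109.60; OOP now $2,183. Insurer: $548 − $109.60 = $438.40.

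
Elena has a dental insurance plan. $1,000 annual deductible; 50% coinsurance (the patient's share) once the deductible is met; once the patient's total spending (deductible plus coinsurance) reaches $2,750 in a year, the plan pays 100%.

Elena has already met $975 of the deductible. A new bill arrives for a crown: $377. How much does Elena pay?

$201

Deductible still to meet: $1,000 − $975 = $25.
The remaining $352 (= $377 − $25) moves to coinsurance.
Patient's 50% share of $352 is $176.
Patient responsibility before any cap: $25 + $176 = $201.
Year-to-date out-of-pocket becomes $975 + $201 = $1,176, still under the $2,750 maximum, so no cap applies.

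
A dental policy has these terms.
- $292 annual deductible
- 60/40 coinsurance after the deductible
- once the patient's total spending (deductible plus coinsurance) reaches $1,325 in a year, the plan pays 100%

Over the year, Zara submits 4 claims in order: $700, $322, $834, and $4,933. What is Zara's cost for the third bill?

Claim 1 ($700): $292 finishes the deductible; $408 goes to coinsurance; patient's 40% is $163.20. Patient pays $455.20; OOP now $455.20.
Claim 2 ($322): deductible met; 40% of $322 = $128.80. Patient pays $128.80; OOP now $584.
Claim 3 ($834): deductible already satisfied, so patient's share is 40% × $834 = $333.60. Patient owes $333.60 (running OOP $917.60).

$333.60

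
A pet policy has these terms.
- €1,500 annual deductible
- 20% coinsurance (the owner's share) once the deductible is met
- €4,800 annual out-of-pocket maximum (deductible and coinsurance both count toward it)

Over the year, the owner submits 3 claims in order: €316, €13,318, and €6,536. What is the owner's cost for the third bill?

Claim 1 (€316): fully absorbed by the deductible. Owner owes €316 (running OOP €316).
Claim 2 (€13,318): €1,184 to deductible, leaving €12,134; owner's 20% is €2,426.80. Cost to owner: €3,610.80. OOP to date €3,926.80.
Claim 3 (€6,536): deductible met; 20% of €6,536 = €1,307.20. OOP would hit €5,234 > €4,800, so the cap limits the owner to €4,800 − €3,926.80 = €873.20.

€873.20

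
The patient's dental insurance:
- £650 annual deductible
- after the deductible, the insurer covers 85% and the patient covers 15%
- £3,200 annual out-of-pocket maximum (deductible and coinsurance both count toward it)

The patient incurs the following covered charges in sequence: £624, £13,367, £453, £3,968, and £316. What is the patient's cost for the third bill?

£67.95

Bill 1, £624: all of it applies to the deductible. Patient pays £624; OOP now £624.
Bill 2, £13,367: £26 to deductible, leaving £13,341; 15% of £13,341 = £2,001.15. Cost to patient: £2,027.15. OOP to date £2,651.15.
Bill 3, £453: 15% coinsurance on £453 = £67.95. Patient pays £67.95; OOP now £2,719.10.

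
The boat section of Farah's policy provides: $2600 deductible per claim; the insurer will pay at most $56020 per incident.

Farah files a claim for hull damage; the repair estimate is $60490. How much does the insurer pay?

Less the $2600 deductible: $60490 − $2600 = $57890.
The $56020 per-incident cap binds; insurer pays $56020.

$56020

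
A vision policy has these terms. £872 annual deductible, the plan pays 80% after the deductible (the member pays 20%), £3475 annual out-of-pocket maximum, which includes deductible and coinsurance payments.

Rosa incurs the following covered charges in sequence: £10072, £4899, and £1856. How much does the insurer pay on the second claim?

Claim 1 (£10072): £872 to deductible, leaving £9200; coinsurance £9200 × 20% = £1840. Member owes £2712 (running OOP £2712). Insurer: £10072 − £2712 = £7360.
Claim 2 (£4899): deductible already satisfied, so member's share is 20% × £4899 = £979.80. OOP would hit £3691.80 > £3475, so the cap limits the member to £3475 − £2712 = £763. Insurer: £4899 − £763 = £4136.

£4136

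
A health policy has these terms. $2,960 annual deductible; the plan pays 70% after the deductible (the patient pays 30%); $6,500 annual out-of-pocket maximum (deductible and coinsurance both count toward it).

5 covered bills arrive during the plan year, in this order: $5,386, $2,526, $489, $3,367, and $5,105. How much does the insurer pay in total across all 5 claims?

Claim 1 — $5,386: deductible takes $2,960, $2,426 remains; 30% of $2,426 = $727.80. Patient pays $3,687.80; OOP now $3,687.80. Insurer: $5,386 − $3,687.80 = $1,698.20.
Claim 2 — $2,526: 30% coinsurance on $2,526 = $757.80. Patient pays $757.80; OOP now $4,445.60. Insurer: $2,526 − $757.80 = $1,768.20.
Claim 3 — $489: 30% coinsurance on $489 = $146.70. Patient owes $146.70 (running OOP $4,592.30). Insurer: $489 − $146.70 = $342.30.
Claim 4 — $3,367: 30% coinsurance on $3,367 = $1,010.10. Cost to patient: $1,010.10. OOP to date $5,602.40. Plan pays $3,367 − $1,010.10 = $2,356.90.
Claim 5 — $5,105: deductible met; 30% of $5,105 = $1,531.50. Adding that to $5,602.40 gives $7,133.90, past the $6,500 cap; patient pays only $6,500 − $5,602.40 = $897.60. Insurer: $5,105 − $897.60 = $4,207.40.
Insurer total: $1,698.20 + $1,768.20 + $342.30 + $2,356.90 + $4,207.40 = $10,373.

$10,373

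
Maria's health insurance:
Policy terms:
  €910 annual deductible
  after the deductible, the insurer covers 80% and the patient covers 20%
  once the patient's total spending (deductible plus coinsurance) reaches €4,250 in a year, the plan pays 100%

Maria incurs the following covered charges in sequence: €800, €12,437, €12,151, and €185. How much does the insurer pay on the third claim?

€11,276.40

Bill 1, €800: entire amount goes to the deductible. Patient owes €800 (running OOP €800). Insurer: €800 − €800 = €0.
Bill 2, €12,437: deductible takes €110, €12,327 remains; coinsurance €12,327 × 20% = €2,465.40. Patient pays €2,575.40; OOP now €3,375.40. Plan pays €12,437 − €2,575.40 = €9,861.60.
Bill 3, €12,151: 20% coinsurance on €12,151 = €2,430.20. That would push OOP to €5,805.60, over the €4,250 cap, so patient pays €4,250 − €3,375.40 = €874.60. Plan pays €12,151 − €874.60 = €11,276.40.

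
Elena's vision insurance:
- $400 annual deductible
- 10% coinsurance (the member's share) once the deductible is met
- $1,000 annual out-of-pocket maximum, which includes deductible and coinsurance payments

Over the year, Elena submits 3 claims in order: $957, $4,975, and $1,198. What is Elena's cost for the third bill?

$46.80

Claim 1 — $957: $400 finishes the deductible; $557 goes to coinsurance; 10% of $557 = $55.70. Member pays $455.70; OOP now $455.70.
Claim 2 — $4,975: deductible met; 10% of $4,975 = $497.50. Member owes $497.50 (running OOP $953.20).
Claim 3 — $1,198: deductible met; 10% of $1,198 = $119.80. OOP would hit $1,073 > $1,000, so the cap limits the member to $1,000 − $953.20 = $46.80.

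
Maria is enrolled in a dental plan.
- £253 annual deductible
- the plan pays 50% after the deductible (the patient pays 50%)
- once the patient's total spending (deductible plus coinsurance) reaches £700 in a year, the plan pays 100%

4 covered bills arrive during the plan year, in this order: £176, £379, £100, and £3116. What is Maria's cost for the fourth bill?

#1 (£176): all of it applies to the deductible. Cost to patient: £176. OOP to date £176.
#2 (£379): £77 finishes the deductible; £302 goes to coinsurance; 50% of £302 = £151. Cost to patient: £228. OOP to date £404.
#3 (£100): deductible met; 50% of £100 = £50. Patient pays £50; OOP now £454.
#4 (£3116): deductible met; 50% of £3116 = £1558. That would push OOP to £2012, over the £700 cap, so patient pays £700 − £454 = £246.

£246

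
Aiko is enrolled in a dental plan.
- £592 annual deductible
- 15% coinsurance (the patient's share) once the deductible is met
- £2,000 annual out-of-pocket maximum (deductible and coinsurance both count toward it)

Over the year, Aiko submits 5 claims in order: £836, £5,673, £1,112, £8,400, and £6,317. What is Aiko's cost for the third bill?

£166.80

Claim 1 — £836: £592 to deductible, leaving £244; 15% of £244 = £36.60. Patient pays £628.60; OOP now £628.60.
Claim 2 — £5,673: 15% coinsurance on £5,673 = £850.95. Patient owes £850.95 (running OOP £1,479.55).
Claim 3 — £1,112: deductible met; 15% of £1,112 = £166.80. Patient owes £166.80 (running OOP £1,646.35).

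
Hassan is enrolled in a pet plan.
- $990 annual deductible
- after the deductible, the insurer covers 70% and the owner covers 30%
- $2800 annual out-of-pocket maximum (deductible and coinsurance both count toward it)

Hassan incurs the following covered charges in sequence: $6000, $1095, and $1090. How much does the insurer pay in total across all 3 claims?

#1 ($6000): $990 finishes the deductible; $5010 goes to coinsurance; 30% of $5010 = $1503. Cost to owner: $2493. OOP to date $2493. Insurer: $6000 − $2493 = $3507.
#2 ($1095): deductible met; 30% of $1095 = $328.50. Adding that to $2493 gives $2821.50, past the $2800 cap; owner pays only $2800 − $2493 = $307. Plan pays $1095 − $307 = $788.
#3 ($1090): deductible met; 30% of $1090 = $327. Adding that to $2800 gives $3127, past the $2800 cap; owner pays only $2800 − $2800 = $0. Insurer: $1090 − $0 = $1090.
Insurer total: $3507 + $788 + $1090 = $5385.

$5385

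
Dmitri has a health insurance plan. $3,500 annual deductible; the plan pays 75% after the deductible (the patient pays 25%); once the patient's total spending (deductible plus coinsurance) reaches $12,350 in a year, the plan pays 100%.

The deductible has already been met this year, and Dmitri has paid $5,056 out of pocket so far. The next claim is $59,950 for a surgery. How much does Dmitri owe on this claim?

The deductible is already satisfied, so the full bill goes to coinsurance.
Patient's 25% share of $59,950 is $14,987.50.
Adding $14,987.50 to the $5,056 already spent would give $20,043.50, which exceeds the $12,350 cap; the patient pays just $12,350 − $5,056 = $7,294.

$7,294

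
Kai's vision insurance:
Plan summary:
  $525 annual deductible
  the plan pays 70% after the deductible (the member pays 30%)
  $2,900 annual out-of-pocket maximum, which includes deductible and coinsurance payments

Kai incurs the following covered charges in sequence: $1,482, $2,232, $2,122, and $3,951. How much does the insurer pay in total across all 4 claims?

$6,887

#1 ($1,482): $525 to deductible, leaving $957; member's 30% is $287.10. Member pays $812.10; OOP now $812.10. Insurer: $1,482 − $812.10 = $669.90.
#2 ($2,232): deductible met; 30% of $2,232 = $669.60. Member pays $669.60; OOP now $1,481.70. Plan pays $2,232 − $669.60 = $1,562.40.
#3 ($2,122): deductible met; 30% of $2,122 = $636.60. Member owes $636.60 (running OOP $2,118.30). Plan pays $2,122 − $636.60 = $1,485.40.
#4 ($3,951): 30% coinsurance on $3,951 = $1,185.30. That would push OOP to $3,303.60, over the $2,900 cap, so member pays $2,900 − $2,118.30 = $781.70. Insurer: $3,951 − $781.70 = $3,169.30.
Insurer total: $669.90 + $1,562.40 + $1,485.40 + $3,169.30 = $6,887.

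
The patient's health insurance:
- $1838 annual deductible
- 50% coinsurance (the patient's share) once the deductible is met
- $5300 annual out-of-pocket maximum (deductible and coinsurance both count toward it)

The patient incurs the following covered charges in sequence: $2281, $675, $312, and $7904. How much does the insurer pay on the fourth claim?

Claim 1 ($2281): deductible takes $1838, $443 remains; patient's 50% is $221.50. Patient owes $2059.50 (running OOP $2059.50). Insurer: $2281 − $2059.50 = $221.50.
Claim 2 ($675): 50% coinsurance on $675 = $337.50. Patient pays $337.50; OOP now $2397. Plan pays $675 − $337.50 = $337.50.
Claim 3 ($312): deductible met; 50% of $312 = $156. Patient owes $156 (running OOP $2553). Insurer: $312 − $156 = $156.
Claim 4 ($7904): 50% coinsurance on $7904 = $3952. OOP would hit $6505 > $5300, so the cap limits the patient to $5300 − $2553 = $2747. Insurer: $7904 − $2747 = $5157.

$5157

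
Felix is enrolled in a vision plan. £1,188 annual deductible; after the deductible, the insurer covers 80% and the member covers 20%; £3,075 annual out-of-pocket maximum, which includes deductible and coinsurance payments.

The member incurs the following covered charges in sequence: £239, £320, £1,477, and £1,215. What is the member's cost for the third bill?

£798.60

Claim 1 — £239: fully absorbed by the deductible. Cost to member: £239. OOP to date £239.
Claim 2 — £320: fully absorbed by the deductible. Member pays £320; OOP now £559.
Claim 3 — £1,477: deductible takes £629, £848 remains; coinsurance £848 × 20% = £169.60. Member owes £798.60 (running OOP £1,357.60).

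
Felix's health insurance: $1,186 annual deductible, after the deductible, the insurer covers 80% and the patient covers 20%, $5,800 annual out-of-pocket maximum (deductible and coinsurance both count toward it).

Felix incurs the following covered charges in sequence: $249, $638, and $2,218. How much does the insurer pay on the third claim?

#1 ($249): fully absorbed by the deductible. Patient owes $249 (running OOP $249). Insurer: $249 − $249 = $0.
#2 ($638): entire amount goes to the deductible. Cost to patient: $638. OOP to date $887. Plan pays $638 − $638 = $0.
#3 ($2,218): $299 finishes the deductible; $1,919 goes to coinsurance; coinsurance $1,919 × 20% = $383.80. Patient pays $682.80; OOP now $1,569.80. Plan pays $2,218 − $682.80 = $1,535.20.

$1,535.20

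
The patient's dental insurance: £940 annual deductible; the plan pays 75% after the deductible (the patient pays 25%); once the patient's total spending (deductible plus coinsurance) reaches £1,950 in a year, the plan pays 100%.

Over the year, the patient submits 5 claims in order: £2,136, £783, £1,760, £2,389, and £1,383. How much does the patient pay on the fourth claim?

Bill 1, £2,136: deductible takes £940, £1,196 remains; patient's 25% is £299. Patient pays £1,239; OOP now £1,239.
Bill 2, £783: 25% coinsurance on £783 = £195.75. Cost to patient: £195.75. OOP to date £1,434.75.
Bill 3, £1,760: deductible already satisfied, so patient's share is 25% × £1,760 = £440. Cost to patient: £440. OOP to date £1,874.75.
Bill 4, £2,389: 25% coinsurance on £2,389 = £597.25. Adding that to £1,874.75 gives £2,472, past the £1,950 cap; patient pays only £1,950 − £1,874.75 = £75.25.

£75.25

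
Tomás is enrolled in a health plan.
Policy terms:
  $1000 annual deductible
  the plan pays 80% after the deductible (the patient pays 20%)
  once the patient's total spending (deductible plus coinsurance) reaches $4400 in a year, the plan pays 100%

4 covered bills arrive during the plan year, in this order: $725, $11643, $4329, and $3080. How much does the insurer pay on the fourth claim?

Claim 1 — $725: fully absorbed by the deductible. Patient pays $725; OOP now $725. Insurer: $725 − $725 = $0.
Claim 2 — $11643: deductible takes $275, $11368 remains; patient's 20% is $2273.60. Patient pays $2548.60; OOP now $3273.60. Plan pays $11643 − $2548.60 = $9094.40.
Claim 3 — $4329: 20% coinsurance on $4329 = $865.80. Cost to patient: $865.80. OOP to date $4139.40. Insurer: $4329 − $865.80 = $3463.20.
Claim 4 — $3080: 20% coinsurance on $3080 = $616. Adding that to $4139.40 gives $4755.40, past the $4400 cap; patient pays only $4400 − $4139.40 = $260.60. Plan pays $3080 − $260.60 = $2819.40.

$2819.40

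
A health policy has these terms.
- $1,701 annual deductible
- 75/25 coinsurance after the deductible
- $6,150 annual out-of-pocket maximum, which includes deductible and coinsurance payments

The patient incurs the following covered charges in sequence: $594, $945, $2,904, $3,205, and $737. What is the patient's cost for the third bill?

$847.50

#1 ($594): fully absorbed by the deductible. Patient pays $594; OOP now $594.
#2 ($945): entire amount goes to the deductible. Patient owes $945 (running OOP $1,539).
#3 ($2,904): deductible takes $162, $2,742 remains; patient's 25% is $685.50. Patient owes $847.50 (running OOP $2,386.50).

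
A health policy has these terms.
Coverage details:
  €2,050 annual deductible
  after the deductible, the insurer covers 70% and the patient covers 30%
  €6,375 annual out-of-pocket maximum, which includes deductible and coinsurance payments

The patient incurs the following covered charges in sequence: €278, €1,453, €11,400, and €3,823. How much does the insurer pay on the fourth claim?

Bill 1, €278: entire amount goes to the deductible. Patient owes €278 (running OOP €278). Insurer: €278 − €278 = €0.
Bill 2, €1,453: all of it applies to the deductible. Patient owes €1,453 (running OOP €1,731). Insurer: €1,453 − €1,453 = €0.
Bill 3, €11,400: €319 to deductible, leaving €11,081; 30% of €11,081 = €3,324.30. Cost to patient: €3,643.30. OOP to date €5,374.30. Insurer: €11,400 − €3,643.30 = €7,756.70.
Bill 4, €3,823: deductible already satisfied, so patient's share is 30% × €3,823 = €1,146.90. That would push OOP to €6,521.20, over the €6,375 cap, so patient pays €6,375 − €5,374.30 = €1,000.70. Plan pays €3,823 − €1,000.70 = €2,822.30.

€2,822.30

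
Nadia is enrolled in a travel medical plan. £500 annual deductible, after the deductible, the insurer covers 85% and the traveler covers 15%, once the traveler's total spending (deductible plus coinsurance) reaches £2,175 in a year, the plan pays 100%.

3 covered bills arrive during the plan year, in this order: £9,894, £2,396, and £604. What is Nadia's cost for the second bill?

£265.90

Bill 1, £9,894: deductible takes £500, £9,394 remains; traveler's 15% is £1,409.10. Cost to traveler: £1,909.10. OOP to date £1,909.10.
Bill 2, £2,396: deductible already satisfied, so traveler's share is 15% × £2,396 = £359.40. That would push OOP to £2,268.50, over the £2,175 cap, so traveler pays £2,175 − £1,909.10 = £265.90.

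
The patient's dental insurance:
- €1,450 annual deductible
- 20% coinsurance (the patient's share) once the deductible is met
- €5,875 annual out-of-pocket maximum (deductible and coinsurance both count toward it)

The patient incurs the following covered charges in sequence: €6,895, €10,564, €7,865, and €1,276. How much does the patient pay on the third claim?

Claim 1 — €6,895: €1,450 to deductible, leaving €5,445; 20% of €5,445 = €1,089. Patient owes €2,539 (running OOP €2,539).
Claim 2 — €10,564: deductible already satisfied, so patient's share is 20% × €10,564 = €2,112.80. Cost to patient: €2,112.80. OOP to date €4,651.80.
Claim 3 — €7,865: 20% coinsurance on €7,865 = €1,573. That would push OOP to €6,224.80, over the €5,875 cap, so patient pays €5,875 − €4,651.80 = €1,223.20.

€1,223.20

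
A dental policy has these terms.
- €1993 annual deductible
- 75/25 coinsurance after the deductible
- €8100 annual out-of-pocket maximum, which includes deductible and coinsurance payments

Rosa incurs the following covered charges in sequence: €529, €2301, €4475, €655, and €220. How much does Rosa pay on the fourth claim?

€163.75

Claim 1 — €529: entire amount goes to the deductible. Patient owes €529 (running OOP €529).
Claim 2 — €2301: €1464 finishes the deductible; €837 goes to coinsurance; patient's 25% is €209.25. Cost to patient: €1673.25. OOP to date €2202.25.
Claim 3 — €4475: 25% coinsurance on €4475 = €1118.75. Patient owes €1118.75 (running OOP €3321).
Claim 4 — €655: deductible met; 25% of €655 = €163.75. Cost to patient: €163.75. OOP to date €3484.75.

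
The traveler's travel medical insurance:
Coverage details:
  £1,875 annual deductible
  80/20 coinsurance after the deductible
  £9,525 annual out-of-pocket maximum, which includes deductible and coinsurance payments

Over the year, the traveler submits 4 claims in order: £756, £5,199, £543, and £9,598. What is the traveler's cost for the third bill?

#1 (£756): entire amount goes to the deductible. Traveler pays £756; OOP now £756.
#2 (£5,199): £1,119 to deductible, leaving £4,080; traveler's 20% is £816. Traveler owes £1,935 (running OOP £2,691).
#3 (£543): deductible met; 20% of £543 = £108.60. Cost to traveler: £108.60. OOP to date £2,799.60.

£108.60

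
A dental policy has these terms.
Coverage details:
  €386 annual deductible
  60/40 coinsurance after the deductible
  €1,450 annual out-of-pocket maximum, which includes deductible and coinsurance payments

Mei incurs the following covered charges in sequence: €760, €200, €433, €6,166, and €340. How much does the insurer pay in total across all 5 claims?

#1 (€760): €386 to deductible, leaving €374; 40% of €374 = €149.60. Patient pays €535.60; OOP now €535.60. Plan pays €760 − €535.60 = €224.40.
#2 (€200): deductible met; 40% of €200 = €80. Patient pays €80; OOP now €615.60. Insurer: €200 − €80 = €120.
#3 (€433): deductible already satisfied, so patient's share is 40% × €433 = €173.20. Patient owes €173.20 (running OOP €788.80). Insurer: €433 − €173.20 = €259.80.
#4 (€6,166): 40% coinsurance on €6,166 = €2,466.40. That would push OOP to €3,255.20, over the €1,450 cap, so patient pays €1,450 − €788.80 = €661.20. Insurer: €6,166 − €661.20 = €5,504.80.
#5 (€340): deductible already satisfied, so patient's share is 40% × €340 = €136. Adding that to €1,450 gives €1,586, past the €1,450 cap; patient pays only €1,450 − €1,450 = €0. Insurer: €340 − €0 = €340.
Insurer total = bills − patient's total = €7,899 − €1,450 = €6,449.

€6,449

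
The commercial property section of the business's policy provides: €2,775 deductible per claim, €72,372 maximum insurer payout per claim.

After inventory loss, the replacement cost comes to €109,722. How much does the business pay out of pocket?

€37,350

Subtract the deductible: €109,722 − €2,775 = €106,947.
Since €106,947 > €72,372, the payout is capped at €72,372.
The business bears the rest of the original loss: €109,722 − €72,372 = €37,350.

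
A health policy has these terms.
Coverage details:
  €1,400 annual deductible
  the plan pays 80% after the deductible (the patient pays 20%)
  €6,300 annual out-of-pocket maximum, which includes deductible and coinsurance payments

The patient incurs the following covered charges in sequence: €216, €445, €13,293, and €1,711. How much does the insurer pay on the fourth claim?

Claim 1 (€216): entire amount goes to the deductible. Patient pays €216; OOP now €216. Insurer: €216 − €216 = €0.
Claim 2 (€445): fully absorbed by the deductible. Patient pays €445; OOP now €661. Insurer: €445 − €445 = €0.
Claim 3 (€13,293): €739 to deductible, leaving €12,554; coinsurance €12,554 × 20% = €2,510.80. Patient owes €3,249.80 (running OOP €3,910.80). Plan pays €13,293 − €3,249.80 = €10,043.20.
Claim 4 (€1,711): 20% coinsurance on €1,711 = €342.20. Patient pays €342.20; OOP now €4,253. Plan pays €1,711 − €342.20 = €1,368.80.

€1,368.80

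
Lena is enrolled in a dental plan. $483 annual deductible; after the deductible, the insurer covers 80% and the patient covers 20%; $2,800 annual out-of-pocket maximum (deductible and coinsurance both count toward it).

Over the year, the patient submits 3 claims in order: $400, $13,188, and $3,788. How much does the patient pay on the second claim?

$2,400

Claim 1 ($400): entire amount goes to the deductible. Patient owes $400 (running OOP $400).
Claim 2 ($13,188): $83 finishes the deductible; $13,105 goes to coinsurance; 20% of $13,105 = $2,621. Together that's $83 + $2,621 = $2,704. OOP would hit $3,104 > $2,800, so the cap limits the patient to $2,800 − $400 = $2,400.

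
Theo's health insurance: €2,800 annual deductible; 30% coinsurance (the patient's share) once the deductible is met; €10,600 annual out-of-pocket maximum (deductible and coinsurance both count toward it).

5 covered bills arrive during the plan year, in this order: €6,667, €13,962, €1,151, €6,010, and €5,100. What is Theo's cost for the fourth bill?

Claim 1 — €6,667: €2,800 finishes the deductible; €3,867 goes to coinsurance; coinsurance €3,867 × 30% = €1,160.10. Patient owes €3,960.10 (running OOP €3,960.10).
Claim 2 — €13,962: deductible met; 30% of €13,962 = €4,188.60. Patient owes €4,188.60 (running OOP €8,148.70).
Claim 3 — €1,151: deductible already satisfied, so patient's share is 30% × €1,151 = €345.30. Patient owes €345.30 (running OOP €8,494).
Claim 4 — €6,010: deductible met; 30% of €6,010 = €1,803. Patient owes €1,803 (running OOP €10,297).

€1,803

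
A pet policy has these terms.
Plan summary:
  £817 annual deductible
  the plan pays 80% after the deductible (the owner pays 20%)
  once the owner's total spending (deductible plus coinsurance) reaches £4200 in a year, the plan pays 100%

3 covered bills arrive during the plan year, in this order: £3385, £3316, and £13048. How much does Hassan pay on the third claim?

Claim 1 — £3385: deductible takes £817, £2568 remains; coinsurance £2568 × 20% = £513.60. Owner pays £1330.60; OOP now £1330.60.
Claim 2 — £3316: 20% coinsurance on £3316 = £663.20. Owner owes £663.20 (running OOP £1993.80).
Claim 3 — £13048: deductible met; 20% of £13048 = £2609.60. OOP would hit £4603.40 > £4200, so the cap limits the owner to £4200 − £1993.80 = £2206.20.

£2206.20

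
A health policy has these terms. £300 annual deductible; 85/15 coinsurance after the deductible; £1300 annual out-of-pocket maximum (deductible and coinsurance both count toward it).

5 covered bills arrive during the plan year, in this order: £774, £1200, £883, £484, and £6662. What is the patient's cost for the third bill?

£132.45

Claim 1 — £774: £300 finishes the deductible; £474 goes to coinsurance; 15% of £474 = £71.10. Cost to patient: £371.10. OOP to date £371.10.
Claim 2 — £1200: deductible already satisfied, so patient's share is 15% × £1200 = £180. Patient owes £180 (running OOP £551.10).
Claim 3 — £883: deductible met; 15% of £883 = £132.45. Patient owes £132.45 (running OOP £683.55).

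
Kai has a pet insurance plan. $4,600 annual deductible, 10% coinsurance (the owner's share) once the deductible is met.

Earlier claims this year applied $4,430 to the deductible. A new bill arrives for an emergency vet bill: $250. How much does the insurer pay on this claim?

$4,430 of the $4,600 deductible is already met, leaving $170.
The remaining $80 (= $250 − $170) moves to coinsurance.
10% of $80 = $8 falls to the owner.
That puts the owner's cost at $170 + $8 = $178.
Insurer pays the balance: $250 − $178 = $72.

$72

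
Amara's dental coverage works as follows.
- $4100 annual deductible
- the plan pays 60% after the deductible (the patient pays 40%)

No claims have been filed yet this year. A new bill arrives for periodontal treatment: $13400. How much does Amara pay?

$7820

The full $4100 deductible is still open; $4100 of this bill applies to it.
After the $4100 deductible portion, $13400 − $4100 = $9300 is subject to coinsurance.
Patient's 40% share of $9300 is $3720.
So the patient owes $4100 + $3720 = $7820.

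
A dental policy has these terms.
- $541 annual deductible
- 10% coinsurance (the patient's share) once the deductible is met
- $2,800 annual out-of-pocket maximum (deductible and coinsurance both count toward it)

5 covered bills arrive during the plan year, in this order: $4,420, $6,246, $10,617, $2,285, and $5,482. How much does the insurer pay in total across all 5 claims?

Claim 1 ($4,420): deductible takes $541, $3,879 remains; patient's 10% is $387.90. Patient owes $928.90 (running OOP $928.90). Plan pays $4,420 − $928.90 = $3,491.10.
Claim 2 ($6,246): 10% coinsurance on $6,246 = $624.60. Patient owes $624.60 (running OOP $1,553.50). Insurer: $6,246 − $624.60 = $5,621.40.
Claim 3 ($10,617): deductible met; 10% of $10,617 = $1,061.70. Patient pays $1,061.70; OOP now $2,615.20. Plan pays $10,617 − $1,061.70 = $9,555.30.
Claim 4 ($2,285): deductible met; 10% of $2,285 = $228.50. Adding that to $2,615.20 gives $2,843.70, past the $2,800 cap; patient pays only $2,800 − $2,615.20 = $184.80. Plan pays $2,285 − $184.80 = $2,100.20.
Claim 5 ($5,482): 10% coinsurance on $5,482 = $548.20. Adding that to $2,800 gives $3,348.20, past the $2,800 cap; patient pays only $2,800 − $2,800 = $0. Plan pays $5,482 − $0 = $5,482.
Insurer total = bills − patient's total = $29,050 − $2,800 = $26,250.

$26,250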